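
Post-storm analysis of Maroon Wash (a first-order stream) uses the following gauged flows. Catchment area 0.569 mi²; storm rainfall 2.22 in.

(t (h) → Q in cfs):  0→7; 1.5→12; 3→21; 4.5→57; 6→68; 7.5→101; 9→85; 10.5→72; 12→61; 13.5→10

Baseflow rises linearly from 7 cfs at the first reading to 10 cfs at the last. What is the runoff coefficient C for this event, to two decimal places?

ΣQ_DR = 409.0 cfs; V = ΣQ_DR·Δt = 2.209 × 10^6 ft³.
Runoff depth d = V / A = 1.671 in.
C = d / P = 1.671 / 2.22 = 0.75.

C ≈ 0.75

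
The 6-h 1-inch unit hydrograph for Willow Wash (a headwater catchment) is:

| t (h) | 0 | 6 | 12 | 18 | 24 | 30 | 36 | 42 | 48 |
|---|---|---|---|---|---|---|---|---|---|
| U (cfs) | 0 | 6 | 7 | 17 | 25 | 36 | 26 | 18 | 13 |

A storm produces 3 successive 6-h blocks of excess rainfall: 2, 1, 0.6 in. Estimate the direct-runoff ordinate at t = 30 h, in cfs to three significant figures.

By discrete convolution, Q_j = Σ (P_i / 1 in) · U_{j−i}.
At t = 30 h (j=5): Q = (2/1)·36 + (1/1)·25 + (0.6/1)·17 = 107 cfs.

Q ≈ 107 cfs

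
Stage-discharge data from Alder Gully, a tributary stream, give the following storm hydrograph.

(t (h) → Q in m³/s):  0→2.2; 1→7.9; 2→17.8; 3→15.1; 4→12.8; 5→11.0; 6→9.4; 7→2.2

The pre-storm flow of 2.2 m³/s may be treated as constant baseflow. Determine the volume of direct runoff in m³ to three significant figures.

Direct-runoff ordinates (Q − Q_b): 0.0, 5.7, 15.6, 12.9, 10.6, 8.8, 7.2, 0.0 m³/s.
ΣQ_DR = 60.80 m³/s.
With Δt = 1 h = 3600 s, V = ΣQ_DR · Δt = 60.80 × 3600 = 2.19 × 10^5 m³.

V ≈ 2.19 × 10^5 m³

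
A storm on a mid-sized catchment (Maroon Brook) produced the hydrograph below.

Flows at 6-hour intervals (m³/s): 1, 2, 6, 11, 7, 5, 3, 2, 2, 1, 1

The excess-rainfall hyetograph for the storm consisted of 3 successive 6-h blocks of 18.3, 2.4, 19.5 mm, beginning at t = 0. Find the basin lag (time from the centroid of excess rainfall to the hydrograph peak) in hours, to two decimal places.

t_L ≈ 8.82 h

Centroid of excess rainfall: t_c = Σ P_i·t̄_i / ΣP_i = 9.1791 h (block centres at 3, 9, 15 h).
Hydrograph peak occurs at t = 18 h, so basin lag t_L = 18 − 9.1791 = 8.82 h.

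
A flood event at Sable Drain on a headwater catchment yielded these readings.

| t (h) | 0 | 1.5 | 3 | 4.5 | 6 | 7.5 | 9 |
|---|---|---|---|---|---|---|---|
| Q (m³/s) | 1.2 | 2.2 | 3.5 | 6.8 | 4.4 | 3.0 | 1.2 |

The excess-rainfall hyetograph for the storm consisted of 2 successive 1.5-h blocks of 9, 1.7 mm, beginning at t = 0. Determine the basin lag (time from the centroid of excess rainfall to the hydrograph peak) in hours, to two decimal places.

Centroid of excess rainfall: t_c = Σ P_i·t̄_i / ΣP_i = 0.9883 h (block centres at 0.75, 2.25 h).
Hydrograph peak occurs at t = 4.5 h, so basin lag t_L = 4.5 − 0.9883 = 3.51 h.

t_L ≈ 3.51 h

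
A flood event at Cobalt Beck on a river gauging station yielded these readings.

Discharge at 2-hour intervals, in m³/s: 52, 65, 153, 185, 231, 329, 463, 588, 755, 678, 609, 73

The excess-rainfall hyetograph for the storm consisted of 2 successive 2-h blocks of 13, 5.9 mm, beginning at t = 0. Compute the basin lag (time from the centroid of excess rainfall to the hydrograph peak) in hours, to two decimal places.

Centroid of excess rainfall: t_c = Σ P_i·t̄_i / ΣP_i = 1.6243 h (block centres at 1, 3 h).
Hydrograph peak occurs at t = 16 h, so basin lag t_L = 16 − 1.6243 = 14.38 h.

t_L ≈ 14.38 h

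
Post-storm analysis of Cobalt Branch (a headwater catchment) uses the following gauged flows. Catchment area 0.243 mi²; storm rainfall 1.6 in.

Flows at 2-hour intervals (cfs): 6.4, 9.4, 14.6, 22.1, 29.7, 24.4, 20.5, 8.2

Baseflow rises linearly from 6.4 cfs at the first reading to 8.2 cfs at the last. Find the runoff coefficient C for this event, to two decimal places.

ΣQ_DR = 76.90 cfs; V = ΣQ_DR·Δt = 5.537 × 10^5 ft³.
Runoff depth d = V / A = 0.9808 in.
C = d / P = 0.9808 / 1.6 = 0.61.

C ≈ 0.61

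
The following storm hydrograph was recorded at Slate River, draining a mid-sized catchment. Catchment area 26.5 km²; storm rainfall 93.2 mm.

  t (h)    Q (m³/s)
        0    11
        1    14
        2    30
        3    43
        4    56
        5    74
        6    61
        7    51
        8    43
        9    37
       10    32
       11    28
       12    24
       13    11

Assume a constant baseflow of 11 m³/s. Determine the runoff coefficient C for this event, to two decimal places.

C ≈ 0.53

ΣQ_DR = 361.0 m³/s; V = ΣQ_DR·Δt = 1.300 × 10^6 m³.
Runoff depth d = V / A = 49.04 mm.
C = d / P = 49.04 / 93.2 = 0.53.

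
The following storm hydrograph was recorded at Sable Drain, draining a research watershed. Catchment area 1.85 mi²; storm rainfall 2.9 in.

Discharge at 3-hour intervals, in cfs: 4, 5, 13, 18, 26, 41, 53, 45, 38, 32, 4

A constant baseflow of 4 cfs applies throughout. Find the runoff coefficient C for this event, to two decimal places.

ΣQ_DR = 235.0 cfs; V = ΣQ_DR·Δt = 2.538 × 10^6 ft³.
Runoff depth d = V / A = 0.5905 in.
C = d / P = 0.5905 / 2.9 = 0.20.

C ≈ 0.20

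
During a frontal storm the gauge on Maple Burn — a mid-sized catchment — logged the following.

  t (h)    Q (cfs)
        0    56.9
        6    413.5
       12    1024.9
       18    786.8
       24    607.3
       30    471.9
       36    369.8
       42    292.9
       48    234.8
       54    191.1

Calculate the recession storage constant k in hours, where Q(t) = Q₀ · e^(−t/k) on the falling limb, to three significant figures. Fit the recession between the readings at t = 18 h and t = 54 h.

k ≈ 25.4 h

On the falling limb, Q drops from 786.8 to 191.1 cfs between t = 18 h and t = 54 h (Δt = 36 h).
k = −Δt / ln(Q₂/Q₁) = −36 / ln(191.1/786.8) = 25.4 h.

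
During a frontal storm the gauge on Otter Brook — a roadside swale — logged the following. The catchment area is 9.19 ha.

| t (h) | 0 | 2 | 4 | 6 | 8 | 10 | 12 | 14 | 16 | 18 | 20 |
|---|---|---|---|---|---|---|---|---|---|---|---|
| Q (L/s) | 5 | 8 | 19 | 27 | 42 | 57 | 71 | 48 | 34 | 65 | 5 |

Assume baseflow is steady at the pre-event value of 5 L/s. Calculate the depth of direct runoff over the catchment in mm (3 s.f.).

Direct runoff: 0.0, 3.0, 14.0, 22.0, 37.0, 52.0, 66.0, 43.0, 29.0, 60.0, 0.0 L/s; ΣQ_DR = 326.0 L/s.
V = ΣQ_DR · Δt = 326.0 × 7200 s = 2.347 × 10^6 L.
Over A = 9.19 ha, depth = V / A = 25.5 mm.

d ≈ 25.5 mm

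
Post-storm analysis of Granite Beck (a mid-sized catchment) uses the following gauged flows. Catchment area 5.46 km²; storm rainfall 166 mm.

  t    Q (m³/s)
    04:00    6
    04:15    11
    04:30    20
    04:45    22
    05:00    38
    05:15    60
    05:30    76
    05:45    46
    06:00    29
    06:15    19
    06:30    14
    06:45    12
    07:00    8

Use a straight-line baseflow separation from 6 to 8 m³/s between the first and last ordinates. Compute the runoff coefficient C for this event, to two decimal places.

C ≈ 0.27

ΣQ_DR = 270.0 m³/s; V = ΣQ_DR·Δt = 2.430 × 10^5 m³.
Runoff depth d = V / A = 44.51 mm.
C = d / P = 44.51 / 166 = 0.27.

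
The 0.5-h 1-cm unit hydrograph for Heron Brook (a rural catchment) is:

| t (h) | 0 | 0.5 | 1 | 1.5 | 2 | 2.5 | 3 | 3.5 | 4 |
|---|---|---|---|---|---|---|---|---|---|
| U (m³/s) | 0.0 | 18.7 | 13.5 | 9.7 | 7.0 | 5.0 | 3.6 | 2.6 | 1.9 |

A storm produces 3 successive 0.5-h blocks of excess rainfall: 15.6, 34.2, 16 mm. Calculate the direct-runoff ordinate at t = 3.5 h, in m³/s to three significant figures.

By discrete convolution, Q_j = Σ (P_i / 10 mm) · U_{j−i}.
At t = 3.5 h (j=7): Q = (15.6/10)·2.6 + (34.2/10)·3.6 + (16/10)·5.0 = 24.4 m³/s.

Q ≈ 24.4 m³/s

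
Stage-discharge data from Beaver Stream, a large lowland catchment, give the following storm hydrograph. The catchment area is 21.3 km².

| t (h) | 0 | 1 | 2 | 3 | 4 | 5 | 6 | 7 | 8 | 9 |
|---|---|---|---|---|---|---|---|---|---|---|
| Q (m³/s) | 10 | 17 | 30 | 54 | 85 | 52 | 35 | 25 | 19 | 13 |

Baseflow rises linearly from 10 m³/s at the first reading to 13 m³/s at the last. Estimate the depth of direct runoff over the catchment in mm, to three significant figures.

Direct runoff: 0.00, 6.67, 19.33, 43.00, 73.67, 40.33, 23.00, 12.67, 6.33, 0.00 m³/s; ΣQ_DR = 225.0 m³/s.
V = ΣQ_DR · Δt = 225.0 × 3600 s = 8.100 × 10^5 m³.
Over A = 21.3 km², depth = V / A = 38.0 mm.

d ≈ 38.0 mm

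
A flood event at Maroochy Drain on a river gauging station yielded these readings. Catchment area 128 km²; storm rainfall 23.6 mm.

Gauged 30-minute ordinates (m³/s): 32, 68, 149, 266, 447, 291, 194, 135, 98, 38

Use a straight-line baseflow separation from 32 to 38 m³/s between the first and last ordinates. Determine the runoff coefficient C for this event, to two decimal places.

C ≈ 0.82

ΣQ_DR = 1368 m³/s; V = ΣQ_DR·Δt = 2.462 × 10^6 m³.
Runoff depth d = V / A = 19.24 mm.
C = d / P = 19.24 / 23.6 = 0.82.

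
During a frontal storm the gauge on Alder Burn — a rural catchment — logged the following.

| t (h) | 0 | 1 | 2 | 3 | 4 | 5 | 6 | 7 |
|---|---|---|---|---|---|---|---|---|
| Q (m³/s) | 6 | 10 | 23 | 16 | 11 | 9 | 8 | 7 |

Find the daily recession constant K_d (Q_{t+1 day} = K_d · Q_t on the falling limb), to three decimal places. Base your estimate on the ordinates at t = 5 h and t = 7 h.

Between t = 5 h and t = 7 h the flow falls from 9 to 7 m³/s over 2×1 h = 2 h.
Per-interval ratio K = (7/9)^(1/2) = 0.8819; K_d = K^(24/1) = 0.049.

K_d ≈ 0.049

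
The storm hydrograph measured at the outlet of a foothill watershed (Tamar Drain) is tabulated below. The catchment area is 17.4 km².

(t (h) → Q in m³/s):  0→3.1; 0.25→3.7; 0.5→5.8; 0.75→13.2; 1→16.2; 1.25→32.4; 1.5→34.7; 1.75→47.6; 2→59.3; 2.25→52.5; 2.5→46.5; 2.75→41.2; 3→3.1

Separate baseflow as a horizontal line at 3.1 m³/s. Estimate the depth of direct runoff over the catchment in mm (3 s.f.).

Direct runoff: 0.0, 0.6, 2.7, 10.1, 13.1, 29.3, 31.6, 44.5, 56.2, 49.4, 43.4, 38.1, 0.0 m³/s; ΣQ_DR = 319.0 m³/s.
V = ΣQ_DR · Δt = 319.0 × 900 s = 2.871 × 10^5 m³.
Over A = 17.4 km², depth = V / A = 16.5 mm.

d ≈ 16.5 mm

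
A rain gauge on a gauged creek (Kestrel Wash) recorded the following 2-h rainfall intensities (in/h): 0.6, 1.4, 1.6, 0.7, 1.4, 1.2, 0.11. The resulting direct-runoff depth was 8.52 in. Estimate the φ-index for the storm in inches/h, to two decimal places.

Only the 6 blocks with intensity above φ contribute runoff: 0.6, 1.4, 1.6, 0.7, 1.4, 1.2 in/h.
Σ(I−φ)·Δt = d  ⇒  (0.6+1.4+1.6+0.7+1.4+1.2 − 6φ)·2 = 8.52
φ = (6.900 − 8.52/2) / 6 = 0.44 in/h.

φ ≈ 0.44 in/h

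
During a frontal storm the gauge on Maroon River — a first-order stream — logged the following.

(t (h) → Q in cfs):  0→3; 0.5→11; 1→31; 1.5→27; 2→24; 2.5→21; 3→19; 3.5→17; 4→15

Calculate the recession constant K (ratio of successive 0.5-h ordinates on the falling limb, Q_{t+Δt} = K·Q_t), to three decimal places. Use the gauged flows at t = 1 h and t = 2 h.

Using the recession-limb readings at t = 1 h and t = 2 h: Q falls from 31 to 24 cfs over 2 intervals.
K = (Q₂/Q₁)^(1/2) = (24/31)^(1/2) = 0.880.

K ≈ 0.880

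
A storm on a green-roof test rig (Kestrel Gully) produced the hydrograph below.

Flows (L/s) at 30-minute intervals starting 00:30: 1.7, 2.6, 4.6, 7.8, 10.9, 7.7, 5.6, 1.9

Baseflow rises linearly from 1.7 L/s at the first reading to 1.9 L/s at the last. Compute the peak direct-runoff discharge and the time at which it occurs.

Subtracting baseflow gives direct-runoff ordinates: 0.00, 0.87, 2.84, 6.01, 9.09, 5.86, 3.73, 0.00 L/s.
The maximum is 9.09 L/s, occurring at the reading for t = 02:30.

Q_p = 9.09 L/s at t = 02:30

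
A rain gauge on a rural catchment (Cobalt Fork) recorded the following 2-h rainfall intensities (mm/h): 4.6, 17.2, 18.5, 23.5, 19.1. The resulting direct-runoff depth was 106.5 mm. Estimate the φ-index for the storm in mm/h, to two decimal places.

Only the 4 blocks with intensity above φ contribute runoff: 17.2, 18.5, 23.5, 19.1 mm/h.
Σ(I−φ)·Δt = d  ⇒  (17.2+18.5+23.5+19.1 − 4φ)·2 = 106.5
φ = (78.30 − 106.5/2) / 4 = 6.26 mm/h.

φ ≈ 6.26 mm/h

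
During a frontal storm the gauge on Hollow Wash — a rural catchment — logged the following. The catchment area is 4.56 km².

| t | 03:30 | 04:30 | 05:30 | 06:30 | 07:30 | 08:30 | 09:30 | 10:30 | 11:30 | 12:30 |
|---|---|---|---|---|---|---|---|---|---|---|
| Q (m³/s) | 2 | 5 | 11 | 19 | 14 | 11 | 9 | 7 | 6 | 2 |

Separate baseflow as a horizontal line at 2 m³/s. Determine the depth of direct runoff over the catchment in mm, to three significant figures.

d ≈ 52.1 mm

Direct runoff: 0.0, 3.0, 9.0, 17.0, 12.0, 9.0, 7.0, 5.0, 4.0, 0.0 m³/s; ΣQ_DR = 66.00 m³/s.
V = ΣQ_DR · Δt = 66.00 × 3600 s = 2.376 × 10^5 m³.
Over A = 4.56 km², depth = V / A = 52.1 mm.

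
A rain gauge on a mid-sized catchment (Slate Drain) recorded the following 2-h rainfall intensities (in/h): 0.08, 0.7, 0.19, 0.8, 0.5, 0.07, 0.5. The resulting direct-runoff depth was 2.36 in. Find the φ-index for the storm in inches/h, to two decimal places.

Only the 4 blocks with intensity above φ contribute runoff: 0.7, 0.8, 0.5, 0.5 in/h.
Σ(I−φ)·Δt = d  ⇒  (0.7+0.8+0.5+0.5 − 4φ)·2 = 2.36
φ = (2.500 − 2.36/2) / 4 = 0.33 in/h.

φ ≈ 0.33 in/h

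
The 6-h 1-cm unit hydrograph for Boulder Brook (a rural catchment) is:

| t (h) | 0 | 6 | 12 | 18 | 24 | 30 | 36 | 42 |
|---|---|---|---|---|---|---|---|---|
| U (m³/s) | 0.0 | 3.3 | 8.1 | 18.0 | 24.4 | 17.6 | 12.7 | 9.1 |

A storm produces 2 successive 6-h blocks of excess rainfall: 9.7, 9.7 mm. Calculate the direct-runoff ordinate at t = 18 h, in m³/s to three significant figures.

Q ≈ 25.3 m³/s

By discrete convolution, Q_j = Σ (P_i / 10 mm) · U_{j−i}.
At t = 18 h (j=3): Q = (9.7/10)·18.0 + (9.7/10)·8.1 = 25.3 m³/s.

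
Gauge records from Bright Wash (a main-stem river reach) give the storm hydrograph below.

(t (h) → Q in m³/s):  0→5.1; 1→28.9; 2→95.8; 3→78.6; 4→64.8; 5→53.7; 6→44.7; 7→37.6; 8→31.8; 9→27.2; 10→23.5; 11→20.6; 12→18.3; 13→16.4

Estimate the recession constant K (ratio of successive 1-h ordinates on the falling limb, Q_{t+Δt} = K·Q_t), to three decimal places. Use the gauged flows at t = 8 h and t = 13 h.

Using the recession-limb readings at t = 8 h and t = 13 h: Q falls from 31.8 to 16.4 m³/s over 5 intervals.
K = (Q₂/Q₁)^(1/5) = (16.4/31.8)^(1/5) = 0.876.

K ≈ 0.876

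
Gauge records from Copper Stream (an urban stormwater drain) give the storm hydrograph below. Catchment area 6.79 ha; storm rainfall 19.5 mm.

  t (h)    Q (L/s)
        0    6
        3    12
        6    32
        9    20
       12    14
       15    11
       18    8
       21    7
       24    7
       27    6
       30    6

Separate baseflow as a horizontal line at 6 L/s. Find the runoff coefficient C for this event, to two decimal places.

C ≈ 0.51

ΣQ_DR = 63.00 L/s; V = ΣQ_DR·Δt = 6.804 × 10^5 L.
Runoff depth d = V / A = 10.02 mm.
C = d / P = 10.02 / 19.5 = 0.51.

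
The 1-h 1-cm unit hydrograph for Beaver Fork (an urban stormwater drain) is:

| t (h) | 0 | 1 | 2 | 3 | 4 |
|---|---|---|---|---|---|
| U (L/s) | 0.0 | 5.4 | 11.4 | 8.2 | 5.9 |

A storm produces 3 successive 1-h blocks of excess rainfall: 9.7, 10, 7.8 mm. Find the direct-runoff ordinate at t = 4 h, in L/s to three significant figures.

Q ≈ 22.8 L/s

By discrete convolution, Q_j = Σ (P_i / 10 mm) · U_{j−i}.
At t = 4 h (j=4): Q = (9.7/10)·5.9 + (10/10)·8.2 + (7.8/10)·11.4 = 22.8 L/s.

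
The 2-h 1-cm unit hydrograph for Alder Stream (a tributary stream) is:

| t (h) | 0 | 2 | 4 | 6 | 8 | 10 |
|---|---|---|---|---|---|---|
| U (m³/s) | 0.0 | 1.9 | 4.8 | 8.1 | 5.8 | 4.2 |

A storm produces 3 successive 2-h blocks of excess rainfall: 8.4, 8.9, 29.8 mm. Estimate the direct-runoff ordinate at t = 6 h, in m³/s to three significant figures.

By discrete convolution, Q_j = Σ (P_i / 10 mm) · U_{j−i}.
At t = 6 h (j=3): Q = (8.4/10)·8.1 + (8.9/10)·4.8 + (29.8/10)·1.9 = 16.7 m³/s.

Q ≈ 16.7 m³/s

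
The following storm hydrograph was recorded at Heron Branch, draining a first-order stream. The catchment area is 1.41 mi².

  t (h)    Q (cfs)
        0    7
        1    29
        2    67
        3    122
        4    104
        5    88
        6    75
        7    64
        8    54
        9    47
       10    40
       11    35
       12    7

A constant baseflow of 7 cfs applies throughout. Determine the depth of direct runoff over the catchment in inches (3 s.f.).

Direct runoff: 0.0, 22.0, 60.0, 115.0, 97.0, 81.0, 68.0, 57.0, 47.0, 40.0, 33.0, 28.0, 0.0 cfs; ΣQ_DR = 648.0 cfs.
V = ΣQ_DR · Δt = 648.0 × 3600 s = 2.333 × 10^6 ft³.
Over A = 1.41 mi², depth = V / A = 0.712 in.

d ≈ 0.712 in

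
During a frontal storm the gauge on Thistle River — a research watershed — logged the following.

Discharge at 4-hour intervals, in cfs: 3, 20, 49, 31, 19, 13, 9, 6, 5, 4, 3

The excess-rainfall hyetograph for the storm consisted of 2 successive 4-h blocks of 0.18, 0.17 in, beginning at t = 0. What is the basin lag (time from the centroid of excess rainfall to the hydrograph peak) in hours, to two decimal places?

t_L ≈ 4.06 h

Centroid of excess rainfall: t_c = Σ P_i·t̄_i / ΣP_i = 3.9429 h (block centres at 2, 6 h).
Hydrograph peak occurs at t = 8 h, so basin lag t_L = 8 − 3.9429 = 4.06 h.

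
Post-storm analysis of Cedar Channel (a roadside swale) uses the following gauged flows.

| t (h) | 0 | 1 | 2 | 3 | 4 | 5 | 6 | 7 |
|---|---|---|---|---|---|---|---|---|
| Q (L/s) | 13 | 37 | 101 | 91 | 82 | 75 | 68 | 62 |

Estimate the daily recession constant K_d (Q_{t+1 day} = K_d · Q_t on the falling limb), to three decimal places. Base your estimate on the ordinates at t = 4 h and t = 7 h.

K_d ≈ 0.107

Between t = 4 h and t = 7 h the flow falls from 82 to 62 L/s over 3×1 h = 3 h.
Per-interval ratio K = (62/82)^(1/3) = 0.9110; K_d = K^(24/1) = 0.107.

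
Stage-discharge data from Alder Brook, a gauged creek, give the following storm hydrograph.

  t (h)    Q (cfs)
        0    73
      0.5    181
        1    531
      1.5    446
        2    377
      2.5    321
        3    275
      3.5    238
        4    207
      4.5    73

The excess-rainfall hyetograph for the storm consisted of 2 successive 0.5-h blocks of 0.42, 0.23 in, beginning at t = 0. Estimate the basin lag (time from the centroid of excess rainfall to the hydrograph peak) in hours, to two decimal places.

Centroid of excess rainfall: t_c = Σ P_i·t̄_i / ΣP_i = 0.4269 h (block centres at 0.25, 0.75 h).
Hydrograph peak occurs at t = 1 h, so basin lag t_L = 1 − 0.4269 = 0.57 h.

t_L ≈ 0.57 h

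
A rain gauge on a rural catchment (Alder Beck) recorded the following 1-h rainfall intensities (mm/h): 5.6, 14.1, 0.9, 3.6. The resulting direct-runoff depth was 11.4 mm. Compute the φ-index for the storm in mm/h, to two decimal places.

φ ≈ 4.15 mm/h

Only the 2 blocks with intensity above φ contribute runoff: 5.6, 14.1 mm/h.
Σ(I−φ)·Δt = d  ⇒  (5.6+14.1 − 2φ)·1 = 11.4
φ = (19.70 − 11.4/1) / 2 = 4.15 mm/h.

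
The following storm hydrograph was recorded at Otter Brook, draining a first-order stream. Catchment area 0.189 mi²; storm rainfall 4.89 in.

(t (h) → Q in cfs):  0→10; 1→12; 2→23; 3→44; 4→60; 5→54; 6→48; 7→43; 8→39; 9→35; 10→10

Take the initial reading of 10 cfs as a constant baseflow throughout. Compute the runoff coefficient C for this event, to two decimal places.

C ≈ 0.45

ΣQ_DR = 268.0 cfs; V = ΣQ_DR·Δt = 9.648 × 10^5 ft³.
Runoff depth d = V / A = 2.197 in.
C = d / P = 2.197 / 4.89 = 0.45.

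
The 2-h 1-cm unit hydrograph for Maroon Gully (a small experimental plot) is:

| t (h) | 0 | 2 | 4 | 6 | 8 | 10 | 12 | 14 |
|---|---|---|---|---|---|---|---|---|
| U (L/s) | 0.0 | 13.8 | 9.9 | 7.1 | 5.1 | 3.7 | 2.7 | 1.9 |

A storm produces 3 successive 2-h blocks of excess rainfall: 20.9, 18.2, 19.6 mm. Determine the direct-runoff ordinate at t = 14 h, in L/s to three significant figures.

Q ≈ 16.1 L/s

By discrete convolution, Q_j = Σ (P_i / 10 mm) · U_{j−i}.
At t = 14 h (j=7): Q = (20.9/10)·1.9 + (18.2/10)·2.7 + (19.6/10)·3.7 = 16.1 L/s.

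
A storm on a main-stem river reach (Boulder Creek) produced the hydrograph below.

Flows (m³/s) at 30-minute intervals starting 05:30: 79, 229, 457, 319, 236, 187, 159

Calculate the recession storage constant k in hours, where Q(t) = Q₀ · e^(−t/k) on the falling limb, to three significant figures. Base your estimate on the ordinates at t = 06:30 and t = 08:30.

On the falling limb, Q drops from 457 to 159 m³/s between t = 06:30 and t = 08:30 (Δt = 2 h).
k = −Δt / ln(Q₂/Q₁) = −2 / ln(159/457) = 1.89 h.

k ≈ 1.89 h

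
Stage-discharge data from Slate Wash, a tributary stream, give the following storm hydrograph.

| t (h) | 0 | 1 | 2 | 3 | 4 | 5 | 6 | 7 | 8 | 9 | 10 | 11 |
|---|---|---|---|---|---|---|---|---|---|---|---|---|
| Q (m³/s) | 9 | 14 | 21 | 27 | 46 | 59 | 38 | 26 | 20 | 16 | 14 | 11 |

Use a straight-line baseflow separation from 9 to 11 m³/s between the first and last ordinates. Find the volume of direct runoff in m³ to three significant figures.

V ≈ 6.52 × 10^5 m³

Direct-runoff ordinates (Q − Q_b): 0.00, 4.82, 11.64, 17.45, 36.27, 49.09, 27.91, 15.73, 9.55, 5.36, 3.18, 0.00 m³/s.
ΣQ_DR = 181.0 m³/s.
With Δt = 1 h = 3600 s, V = ΣQ_DR · Δt = 181.0 × 3600 = 6.52 × 10^5 m³.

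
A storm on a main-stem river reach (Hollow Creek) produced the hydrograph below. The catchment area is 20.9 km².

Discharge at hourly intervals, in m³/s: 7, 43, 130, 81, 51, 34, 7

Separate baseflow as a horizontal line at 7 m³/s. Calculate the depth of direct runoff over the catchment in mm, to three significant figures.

d ≈ 52.4 mm

Direct runoff: 0.0, 36.0, 123.0, 74.0, 44.0, 27.0, 0.0 m³/s; ΣQ_DR = 304.0 m³/s.
V = ΣQ_DR · Δt = 304.0 × 3600 s = 1.094 × 10^6 m³.
Over A = 20.9 km², depth = V / A = 52.4 mm.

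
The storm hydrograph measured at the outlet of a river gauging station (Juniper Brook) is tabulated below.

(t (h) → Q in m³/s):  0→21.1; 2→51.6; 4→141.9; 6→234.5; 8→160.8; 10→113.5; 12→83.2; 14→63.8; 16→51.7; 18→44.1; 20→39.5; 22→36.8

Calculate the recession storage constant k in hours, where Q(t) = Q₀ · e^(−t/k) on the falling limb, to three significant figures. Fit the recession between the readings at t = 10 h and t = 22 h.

On the falling limb, Q drops from 113.5 to 36.8 m³/s between t = 10 h and t = 22 h (Δt = 12 h).
k = −Δt / ln(Q₂/Q₁) = −12 / ln(36.8/113.5) = 10.7 h.

k ≈ 10.7 h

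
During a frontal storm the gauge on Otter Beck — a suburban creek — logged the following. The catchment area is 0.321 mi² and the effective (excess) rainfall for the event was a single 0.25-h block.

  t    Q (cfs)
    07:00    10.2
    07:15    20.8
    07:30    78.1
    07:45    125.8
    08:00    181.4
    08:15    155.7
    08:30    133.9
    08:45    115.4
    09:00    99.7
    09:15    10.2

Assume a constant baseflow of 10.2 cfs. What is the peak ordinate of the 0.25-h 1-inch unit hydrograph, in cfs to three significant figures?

Direct runoff: 0.0, 10.6, 67.9, 115.6, 171.2, 145.5, 123.7, 105.2, 89.5, 0.0 cfs; ΣQ_DR = 829.2 cfs, peak = 171.2 cfs.
Runoff depth d = ΣQ_DR·Δt / A = 829.2 × 900 / (0.321 mi²) = 1.001 in.
The 1-inch UH is the DRH scaled by (1 in)/d, so U_p = 171.2 × 1/1.001 = 171 cfs.

U_p ≈ 171 cfs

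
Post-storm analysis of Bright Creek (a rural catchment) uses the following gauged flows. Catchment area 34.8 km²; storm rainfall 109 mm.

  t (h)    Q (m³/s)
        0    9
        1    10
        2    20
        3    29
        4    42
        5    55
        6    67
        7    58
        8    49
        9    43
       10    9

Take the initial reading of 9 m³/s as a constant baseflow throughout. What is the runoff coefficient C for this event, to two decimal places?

C ≈ 0.28

ΣQ_DR = 292.0 m³/s; V = ΣQ_DR·Δt = 1.051 × 10^6 m³.
Runoff depth d = V / A = 30.21 mm.
C = d / P = 30.21 / 109 = 0.28.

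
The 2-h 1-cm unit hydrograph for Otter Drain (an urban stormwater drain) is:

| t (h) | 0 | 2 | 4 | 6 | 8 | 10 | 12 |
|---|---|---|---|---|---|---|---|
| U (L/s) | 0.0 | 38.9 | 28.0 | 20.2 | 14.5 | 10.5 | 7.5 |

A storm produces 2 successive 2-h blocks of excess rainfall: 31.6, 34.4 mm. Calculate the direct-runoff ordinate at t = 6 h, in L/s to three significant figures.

By discrete convolution, Q_j = Σ (P_i / 10 mm) · U_{j−i}.
At t = 6 h (j=3): Q = (31.6/10)·20.2 + (34.4/10)·28.0 = 160 L/s.

Q ≈ 160 L/s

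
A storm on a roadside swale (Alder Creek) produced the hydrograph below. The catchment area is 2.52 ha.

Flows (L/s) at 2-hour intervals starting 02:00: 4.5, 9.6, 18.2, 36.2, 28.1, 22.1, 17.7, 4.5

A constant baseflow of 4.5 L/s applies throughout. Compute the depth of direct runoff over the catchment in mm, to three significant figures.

Direct runoff: 0.0, 5.1, 13.7, 31.7, 23.6, 17.6, 13.2, 0.0 L/s; ΣQ_DR = 104.9 L/s.
V = ΣQ_DR · Δt = 104.9 × 7200 s = 7.553 × 10^5 L.
Over A = 2.52 ha, depth = V / A = 30.0 mm.

d ≈ 30.0 mm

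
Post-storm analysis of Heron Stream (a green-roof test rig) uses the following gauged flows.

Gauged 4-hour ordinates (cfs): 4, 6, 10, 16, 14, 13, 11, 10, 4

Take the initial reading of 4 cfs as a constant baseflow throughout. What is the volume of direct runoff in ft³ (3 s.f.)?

V ≈ 7.49 × 10^5 ft³

Direct-runoff ordinates (Q − Q_b): 0.0, 2.0, 6.0, 12.0, 10.0, 9.0, 7.0, 6.0, 0.0 cfs.
ΣQ_DR = 52.00 cfs.
With Δt = 4 h = 14400 s, V = ΣQ_DR · Δt = 52.00 × 14400 = 7.49 × 10^5 ft³.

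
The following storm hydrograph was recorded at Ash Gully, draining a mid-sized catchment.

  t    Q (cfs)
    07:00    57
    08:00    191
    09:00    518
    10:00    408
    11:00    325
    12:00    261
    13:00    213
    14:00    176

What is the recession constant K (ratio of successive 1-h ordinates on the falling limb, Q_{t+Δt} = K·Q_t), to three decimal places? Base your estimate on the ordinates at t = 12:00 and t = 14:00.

Using the recession-limb readings at t = 12:00 and t = 14:00: Q falls from 261 to 176 cfs over 2 intervals.
K = (Q₂/Q₁)^(1/2) = (176/261)^(1/2) = 0.821.

K ≈ 0.821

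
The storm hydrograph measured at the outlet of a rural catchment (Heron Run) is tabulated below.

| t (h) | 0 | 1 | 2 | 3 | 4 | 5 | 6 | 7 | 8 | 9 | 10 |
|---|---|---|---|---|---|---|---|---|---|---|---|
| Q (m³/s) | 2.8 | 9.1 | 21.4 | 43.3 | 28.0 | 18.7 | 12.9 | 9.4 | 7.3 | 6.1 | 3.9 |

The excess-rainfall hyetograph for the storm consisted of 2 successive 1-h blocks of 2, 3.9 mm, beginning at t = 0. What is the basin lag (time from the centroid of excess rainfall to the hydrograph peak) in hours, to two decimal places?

Centroid of excess rainfall: t_c = Σ P_i·t̄_i / ΣP_i = 1.1610 h (block centres at 0.5, 1.5 h).
Hydrograph peak occurs at t = 3 h, so basin lag t_L = 3 − 1.1610 = 1.84 h.

t_L ≈ 1.84 h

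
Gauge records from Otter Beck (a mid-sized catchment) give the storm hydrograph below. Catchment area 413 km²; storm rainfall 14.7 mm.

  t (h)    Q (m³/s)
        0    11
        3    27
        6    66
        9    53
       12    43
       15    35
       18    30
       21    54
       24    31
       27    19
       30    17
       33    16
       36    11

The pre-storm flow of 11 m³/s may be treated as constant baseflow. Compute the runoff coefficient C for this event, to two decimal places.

C ≈ 0.48

ΣQ_DR = 270.0 m³/s; V = ΣQ_DR·Δt = 2.916 × 10^6 m³.
Runoff depth d = V / A = 7.061 mm.
C = d / P = 7.061 / 14.7 = 0.48.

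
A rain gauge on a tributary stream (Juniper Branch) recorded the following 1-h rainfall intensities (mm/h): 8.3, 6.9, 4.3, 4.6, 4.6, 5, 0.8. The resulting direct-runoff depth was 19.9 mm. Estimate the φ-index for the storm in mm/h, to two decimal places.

Only the 6 blocks with intensity above φ contribute runoff: 8.3, 6.9, 4.3, 4.6, 4.6, 5 mm/h.
Σ(I−φ)·Δt = d  ⇒  (8.3+6.9+4.3+4.6+4.6+5 − 6φ)·1 = 19.9
φ = (33.70 − 19.9/1) / 6 = 2.30 mm/h.

φ ≈ 2.30 mm/h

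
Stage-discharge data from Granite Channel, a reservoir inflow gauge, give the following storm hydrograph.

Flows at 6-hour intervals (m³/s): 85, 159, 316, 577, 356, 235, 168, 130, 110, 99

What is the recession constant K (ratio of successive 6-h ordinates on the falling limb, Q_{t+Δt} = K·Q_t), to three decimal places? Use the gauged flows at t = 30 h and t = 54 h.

K ≈ 0.806

Using the recession-limb readings at t = 30 h and t = 54 h: Q falls from 235 to 99 m³/s over 4 intervals.
K = (Q₂/Q₁)^(1/4) = (99/235)^(1/4) = 0.806.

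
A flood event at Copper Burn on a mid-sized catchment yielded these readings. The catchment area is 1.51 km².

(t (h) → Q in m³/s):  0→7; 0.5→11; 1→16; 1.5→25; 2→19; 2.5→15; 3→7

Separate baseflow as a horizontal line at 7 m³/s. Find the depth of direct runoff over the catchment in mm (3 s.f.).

d ≈ 60.8 mm

Direct runoff: 0.0, 4.0, 9.0, 18.0, 12.0, 8.0, 0.0 m³/s; ΣQ_DR = 51.00 m³/s.
V = ΣQ_DR · Δt = 51.00 × 1800 s = 91800 m³.
Over A = 1.51 km², depth = V / A = 60.8 mm.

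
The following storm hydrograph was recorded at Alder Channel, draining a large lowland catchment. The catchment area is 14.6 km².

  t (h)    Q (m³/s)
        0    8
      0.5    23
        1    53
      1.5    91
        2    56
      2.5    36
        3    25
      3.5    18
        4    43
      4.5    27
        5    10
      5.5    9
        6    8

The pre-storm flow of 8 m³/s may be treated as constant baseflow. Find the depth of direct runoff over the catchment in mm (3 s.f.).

Direct runoff: 0.0, 15.0, 45.0, 83.0, 48.0, 28.0, 17.0, 10.0, 35.0, 19.0, 2.0, 1.0, 0.0 m³/s; ΣQ_DR = 303.0 m³/s.
V = ΣQ_DR · Δt = 303.0 × 1800 s = 5.454 × 10^5 m³.
Over A = 14.6 km², depth = V / A = 37.4 mm.

d ≈ 37.4 mm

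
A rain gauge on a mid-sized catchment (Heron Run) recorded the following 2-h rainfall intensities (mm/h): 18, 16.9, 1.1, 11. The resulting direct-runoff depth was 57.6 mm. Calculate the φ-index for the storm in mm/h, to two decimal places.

φ ≈ 5.70 mm/h

Only the 3 blocks with intensity above φ contribute runoff: 18, 16.9, 11 mm/h.
Σ(I−φ)·Δt = d  ⇒  (18+16.9+11 − 3φ)·2 = 57.6
φ = (45.90 − 57.6/2) / 3 = 5.70 mm/h.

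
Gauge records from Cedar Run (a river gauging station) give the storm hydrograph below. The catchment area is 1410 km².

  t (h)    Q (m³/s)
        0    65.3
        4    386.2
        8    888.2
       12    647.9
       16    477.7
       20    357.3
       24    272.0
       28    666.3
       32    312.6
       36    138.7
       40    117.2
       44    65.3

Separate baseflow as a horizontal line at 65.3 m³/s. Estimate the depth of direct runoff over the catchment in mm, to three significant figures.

Direct runoff: 0.0, 320.9, 822.9, 582.6, 412.4, 292.0, 206.7, 601.0, 247.3, 73.4, 51.9, 0.0 m³/s; ΣQ_DR = 3611 m³/s.
V = ΣQ_DR · Δt = 3611 × 14400 s = 5.200 × 10^7 m³.
Over A = 1410 km², depth = V / A = 36.9 mm.

d ≈ 36.9 mm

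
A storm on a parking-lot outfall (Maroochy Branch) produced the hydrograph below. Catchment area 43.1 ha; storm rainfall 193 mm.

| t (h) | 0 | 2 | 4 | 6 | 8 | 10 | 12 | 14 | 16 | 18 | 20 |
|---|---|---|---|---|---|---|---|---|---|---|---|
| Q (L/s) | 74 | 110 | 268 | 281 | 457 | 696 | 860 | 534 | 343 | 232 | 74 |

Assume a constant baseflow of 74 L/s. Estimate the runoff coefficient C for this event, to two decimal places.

C ≈ 0.27

ΣQ_DR = 3115 L/s; V = ΣQ_DR·Δt = 2.243 × 10^7 L.
Runoff depth d = V / A = 52.04 mm.
C = d / P = 52.04 / 193 = 0.27.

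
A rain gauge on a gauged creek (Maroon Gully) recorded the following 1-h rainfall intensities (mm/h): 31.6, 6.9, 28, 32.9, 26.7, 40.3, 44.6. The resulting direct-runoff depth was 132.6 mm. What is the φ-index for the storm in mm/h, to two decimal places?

φ ≈ 11.92 mm/h

Only the 6 blocks with intensity above φ contribute runoff: 31.6, 28, 32.9, 26.7, 40.3, 44.6 mm/h.
Σ(I−φ)·Δt = d  ⇒  (31.6+28+32.9+26.7+40.3+44.6 − 6φ)·1 = 132.6
φ = (204.1 − 132.6/1) / 6 = 11.92 mm/h.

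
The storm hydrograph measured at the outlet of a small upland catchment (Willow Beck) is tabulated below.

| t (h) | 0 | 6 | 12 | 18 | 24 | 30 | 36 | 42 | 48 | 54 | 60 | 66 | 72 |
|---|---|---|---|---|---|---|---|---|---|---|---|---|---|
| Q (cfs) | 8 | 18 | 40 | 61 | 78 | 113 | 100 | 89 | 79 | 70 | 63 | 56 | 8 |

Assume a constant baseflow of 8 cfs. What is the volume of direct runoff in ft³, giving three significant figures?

V ≈ 1.47 × 10^7 ft³

Direct-runoff ordinates (Q − Q_b): 0.0, 10.0, 32.0, 53.0, 70.0, 105.0, 92.0, 81.0, 71.0, 62.0, 55.0, 48.0, 0.0 cfs.
ΣQ_DR = 679.0 cfs.
With Δt = 6 h = 21600 s, V = ΣQ_DR · Δt = 679.0 × 21600 = 1.47 × 10^7 ft³.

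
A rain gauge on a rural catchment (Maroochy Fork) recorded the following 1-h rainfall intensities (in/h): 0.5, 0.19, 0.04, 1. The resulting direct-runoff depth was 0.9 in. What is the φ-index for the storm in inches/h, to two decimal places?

Only the 2 blocks with intensity above φ contribute runoff: 0.5, 1 in/h.
Σ(I−φ)·Δt = d  ⇒  (0.5+1 − 2φ)·1 = 0.9
φ = (1.500 − 0.9/1) / 2 = 0.30 in/h.

φ ≈ 0.30 in/h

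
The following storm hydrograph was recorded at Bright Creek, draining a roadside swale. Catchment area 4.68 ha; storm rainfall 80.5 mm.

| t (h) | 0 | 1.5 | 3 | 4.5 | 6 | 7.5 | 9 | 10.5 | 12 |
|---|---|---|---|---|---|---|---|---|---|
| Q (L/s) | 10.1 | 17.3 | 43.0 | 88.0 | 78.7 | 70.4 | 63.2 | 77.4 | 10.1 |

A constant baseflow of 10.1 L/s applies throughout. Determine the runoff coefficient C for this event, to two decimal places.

C ≈ 0.53

ΣQ_DR = 367.3 L/s; V = ΣQ_DR·Δt = 1.983 × 10^6 L.
Runoff depth d = V / A = 42.38 mm.
C = d / P = 42.38 / 80.5 = 0.53.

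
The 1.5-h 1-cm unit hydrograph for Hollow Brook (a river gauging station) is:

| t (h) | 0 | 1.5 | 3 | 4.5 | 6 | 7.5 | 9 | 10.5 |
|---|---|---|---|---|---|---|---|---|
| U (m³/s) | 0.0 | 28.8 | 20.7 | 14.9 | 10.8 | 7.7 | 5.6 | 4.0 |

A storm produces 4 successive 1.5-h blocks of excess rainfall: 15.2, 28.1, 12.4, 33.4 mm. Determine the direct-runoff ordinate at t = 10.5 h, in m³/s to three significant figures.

Q ≈ 67.4 m³/s

By discrete convolution, Q_j = Σ (P_i / 10 mm) · U_{j−i}.
At t = 10.5 h (j=7): Q = (15.2/10)·4.0 + (28.1/10)·5.6 + (12.4/10)·7.7 + (33.4/10)·10.8 = 67.4 m³/s.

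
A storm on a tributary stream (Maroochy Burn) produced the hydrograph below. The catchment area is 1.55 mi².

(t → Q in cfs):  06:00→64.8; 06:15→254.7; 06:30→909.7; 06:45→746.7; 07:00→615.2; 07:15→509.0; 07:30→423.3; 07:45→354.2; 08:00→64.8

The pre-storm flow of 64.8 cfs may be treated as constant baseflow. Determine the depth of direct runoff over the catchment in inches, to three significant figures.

Direct runoff: 0.0, 189.9, 844.9, 681.9, 550.4, 444.2, 358.5, 289.4, 0.0 cfs; ΣQ_DR = 3359 cfs.
V = ΣQ_DR · Δt = 3359 × 900 s = 3.023 × 10^6 ft³.
Over A = 1.55 mi², depth = V / A = 0.840 in.

d ≈ 0.840 in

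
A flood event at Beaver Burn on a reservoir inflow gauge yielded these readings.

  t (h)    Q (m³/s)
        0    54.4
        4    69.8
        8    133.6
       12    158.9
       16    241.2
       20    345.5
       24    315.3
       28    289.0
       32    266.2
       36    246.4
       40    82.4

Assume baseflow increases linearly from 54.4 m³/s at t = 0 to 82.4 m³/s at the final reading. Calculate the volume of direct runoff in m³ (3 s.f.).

Direct-runoff ordinates (Q − Q_b): 0.00, 12.60, 73.60, 96.10, 175.60, 277.10, 244.10, 215.00, 189.40, 166.80, 0.00 m³/s.
ΣQ_DR = 1450 m³/s.
With Δt = 4 h = 14400 s, V = ΣQ_DR · Δt = 1450 × 14400 = 2.09 × 10^7 m³.

V ≈ 2.09 × 10^7 m³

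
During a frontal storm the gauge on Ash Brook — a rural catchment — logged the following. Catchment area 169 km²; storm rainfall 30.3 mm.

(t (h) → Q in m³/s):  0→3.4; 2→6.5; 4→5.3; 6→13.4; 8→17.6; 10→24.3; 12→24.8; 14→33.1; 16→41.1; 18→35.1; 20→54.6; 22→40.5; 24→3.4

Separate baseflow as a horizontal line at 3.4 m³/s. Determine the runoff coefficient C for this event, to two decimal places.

ΣQ_DR = 258.9 m³/s; V = ΣQ_DR·Δt = 1.864 × 10^6 m³.
Runoff depth d = V / A = 11.03 mm.
C = d / P = 11.03 / 30.3 = 0.36.

C ≈ 0.36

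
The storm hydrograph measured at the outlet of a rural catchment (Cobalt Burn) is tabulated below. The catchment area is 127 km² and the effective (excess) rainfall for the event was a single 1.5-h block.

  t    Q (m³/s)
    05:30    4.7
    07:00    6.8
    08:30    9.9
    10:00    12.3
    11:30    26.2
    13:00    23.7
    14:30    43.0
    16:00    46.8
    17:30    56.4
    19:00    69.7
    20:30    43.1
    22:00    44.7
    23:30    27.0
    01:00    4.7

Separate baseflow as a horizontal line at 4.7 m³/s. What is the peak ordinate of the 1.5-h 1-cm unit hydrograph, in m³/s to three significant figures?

U_p ≈ 43.3 m³/s

Direct runoff: 0.0, 2.1, 5.2, 7.6, 21.5, 19.0, 38.3, 42.1, 51.7, 65.0, 38.4, 40.0, 22.3, 0.0 m³/s; ΣQ_DR = 353.2 m³/s, peak = 65.0 m³/s.
Runoff depth d = ΣQ_DR·Δt / A = 353.2 × 5400 / (127 km²) = 15.02 mm.
The 1-cm UH is the DRH scaled by (10 mm)/d, so U_p = 65.0 × 10/15.02 = 43.3 m³/s.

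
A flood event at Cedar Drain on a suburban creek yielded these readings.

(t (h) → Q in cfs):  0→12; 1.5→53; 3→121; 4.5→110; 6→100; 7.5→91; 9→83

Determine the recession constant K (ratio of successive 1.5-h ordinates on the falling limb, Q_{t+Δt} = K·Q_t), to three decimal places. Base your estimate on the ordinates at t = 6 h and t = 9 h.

Using the recession-limb readings at t = 6 h and t = 9 h: Q falls from 100 to 83 cfs over 2 intervals.
K = (Q₂/Q₁)^(1/2) = (83/100)^(1/2) = 0.911.

K ≈ 0.911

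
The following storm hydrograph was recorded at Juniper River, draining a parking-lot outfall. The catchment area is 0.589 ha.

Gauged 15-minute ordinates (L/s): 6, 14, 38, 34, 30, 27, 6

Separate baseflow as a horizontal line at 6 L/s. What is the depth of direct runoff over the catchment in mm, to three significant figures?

Direct runoff: 0.0, 8.0, 32.0, 28.0, 24.0, 21.0, 0.0 L/s; ΣQ_DR = 113.0 L/s.
V = ΣQ_DR · Δt = 113.0 × 900 s = 1.017 × 10^5 L.
Over A = 0.589 ha, depth = V / A = 17.3 mm.

d ≈ 17.3 mm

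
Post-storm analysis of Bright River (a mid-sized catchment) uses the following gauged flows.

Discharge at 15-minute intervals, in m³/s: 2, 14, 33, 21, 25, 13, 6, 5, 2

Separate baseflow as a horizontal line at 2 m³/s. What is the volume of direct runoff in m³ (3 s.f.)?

V ≈ 92700 m³

Direct-runoff ordinates (Q − Q_b): 0.0, 12.0, 31.0, 19.0, 23.0, 11.0, 4.0, 3.0, 0.0 m³/s.
ΣQ_DR = 103.0 m³/s.
With Δt = 0.25 h = 900 s, V = ΣQ_DR · Δt = 103.0 × 900 = 92700 m³.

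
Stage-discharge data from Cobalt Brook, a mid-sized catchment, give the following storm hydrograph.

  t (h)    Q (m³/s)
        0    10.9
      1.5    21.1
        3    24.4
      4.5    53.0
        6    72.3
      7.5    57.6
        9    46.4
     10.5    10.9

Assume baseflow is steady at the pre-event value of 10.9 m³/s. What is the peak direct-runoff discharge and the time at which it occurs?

Q_p = 61.4 m³/s at t = 6 h

Subtracting baseflow gives direct-runoff ordinates: 0.0, 10.2, 13.5, 42.1, 61.4, 46.7, 35.5, 0.0 m³/s.
The maximum is 61.4 m³/s, occurring at the reading for t = 6 h.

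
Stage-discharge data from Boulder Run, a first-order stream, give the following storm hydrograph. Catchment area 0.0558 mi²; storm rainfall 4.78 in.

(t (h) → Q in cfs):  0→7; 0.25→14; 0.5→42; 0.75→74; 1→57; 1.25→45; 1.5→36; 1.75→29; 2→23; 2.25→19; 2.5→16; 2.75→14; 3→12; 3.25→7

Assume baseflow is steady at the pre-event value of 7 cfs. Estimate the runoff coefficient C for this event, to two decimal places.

C ≈ 0.43

ΣQ_DR = 297.0 cfs; V = ΣQ_DR·Δt = 2.673 × 10^5 ft³.
Runoff depth d = V / A = 2.062 in.
C = d / P = 2.062 / 4.78 = 0.43.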